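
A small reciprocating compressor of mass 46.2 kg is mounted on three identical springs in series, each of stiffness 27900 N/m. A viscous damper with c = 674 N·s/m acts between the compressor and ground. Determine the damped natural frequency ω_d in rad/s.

Series springs: 1/k_eq = 3/27900, so k_eq = 27900/3 = 9300 N/m.
ω_n = √(k_eq/m) = √(9300/46.2) = 14.19 rad/s.
Critical damping c_c = 2√(k_eq·m) = 2√(9300 × 46.2) = 1311 N·s/m, so ζ = c/c_c = 674/1311 = 0.5141.
ω_d = ω_n√(1 − ζ²) = 14.19 × √(1 − 0.264) = 12.17 rad/s.

12.2 rad/s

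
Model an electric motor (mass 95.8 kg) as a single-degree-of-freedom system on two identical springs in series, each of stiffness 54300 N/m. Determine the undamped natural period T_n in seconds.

0.373 s

Series springs: 1/k_eq = 2/54300, so k_eq = 54300/2 = 27150 N/m.
ω_n = √(k_eq/m) = √(27150/95.8) = √283.4 = 16.83 rad/s.
T_n = 2π/ω_n = 6.283/16.83 = 0.3732 s.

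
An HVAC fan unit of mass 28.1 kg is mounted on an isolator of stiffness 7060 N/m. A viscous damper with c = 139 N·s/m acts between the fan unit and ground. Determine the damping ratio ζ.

0.156

ω_n = √(k/m) = √(7060/28.1) = 15.85 rad/s.
Critical damping c_c = 2√(k·m) = 2√(7060 × 28.1) = 890.8 N·s/m, so ζ = c/c_c = 139/890.8 = 0.1560.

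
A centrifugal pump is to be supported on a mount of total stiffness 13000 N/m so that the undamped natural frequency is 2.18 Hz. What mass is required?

ω_n = 2πf_n = 2π × 2.18 = 13.70 rad/s.
m = k/ω_n² = 13000/13.70² = 13000/187.6 = 69.29 kg.

69.3 kg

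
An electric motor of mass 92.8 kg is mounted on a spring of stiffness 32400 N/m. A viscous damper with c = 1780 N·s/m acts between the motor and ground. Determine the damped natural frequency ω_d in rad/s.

16.0 rad/s

ω_n = √(k/m) = √(32400/92.8) = 18.69 rad/s.
Critical damping c_c = 2√(k·m) = 2√(32400 × 92.8) = 3468 N·s/m, so ζ = c/c_c = 1780/3468 = 0.5133.
ω_d = ω_n√(1 − ζ²) = 18.69 × √(1 − 0.263) = 16.04 rad/s.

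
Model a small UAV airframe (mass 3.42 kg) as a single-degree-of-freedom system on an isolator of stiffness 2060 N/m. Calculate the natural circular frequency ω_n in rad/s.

24.5 rad/s

ω_n = √(k/m) = √(2060/3.42) = √602.3 = 24.54 rad/s.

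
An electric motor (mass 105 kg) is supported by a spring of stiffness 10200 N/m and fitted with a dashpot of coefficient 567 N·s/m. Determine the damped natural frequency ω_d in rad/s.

9.48 rad/s

ω_n = √(k/m) = √(10200/105) = 9.856 rad/s.
Critical damping c_c = 2√(k·m) = 2√(10200 × 105) = 2070 N·s/m, so ζ = c/c_c = 567/2070 = 0.2739.
ω_d = ω_n√(1 − ζ²) = 9.856 × √(1 − 0.0750) = 9.479 rad/s.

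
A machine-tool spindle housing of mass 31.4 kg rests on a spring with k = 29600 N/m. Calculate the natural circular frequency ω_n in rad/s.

ω_n = √(k/m) = √(29600/31.4) = √942.7 = 30.70 rad/s.

30.7 rad/s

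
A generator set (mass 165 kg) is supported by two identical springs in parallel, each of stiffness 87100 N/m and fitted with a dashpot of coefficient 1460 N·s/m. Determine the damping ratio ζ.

0.136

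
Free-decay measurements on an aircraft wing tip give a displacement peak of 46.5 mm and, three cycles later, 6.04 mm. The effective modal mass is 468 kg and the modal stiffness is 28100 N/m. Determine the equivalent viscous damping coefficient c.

781 N·s/m

Logarithmic decrement δ = (1/n)·ln(x₀/x_n) = (1/3)·ln(46.5/6.04) = (1/3)·ln(7.699) = 0.6803.
ζ = δ/√(4π² + δ²) = 0.6803/√(39.48 + 0.463) = 0.6803/6.320 = 0.1077.
c = ζ · 2√(km) = 0.1077 × 2√(28100 × 468) = 0.1077 × 7253 = 780.8 N·s/m.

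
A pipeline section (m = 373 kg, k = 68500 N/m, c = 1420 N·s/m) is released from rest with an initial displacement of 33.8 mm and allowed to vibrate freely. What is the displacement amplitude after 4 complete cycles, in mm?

ζ = c/(2√(km)) = 1420/(2√(68500 × 373)) = 1420/10110 = 0.1405.
Logarithmic decrement δ = 2πζ/√(1 − ζ²) = 2π × 0.1405/√(1 − 0.0197) = 0.8914.
After n cycles, x_n/x₀ = e^(−nδ), so x_4 = 33.8 × e^(−4 × 0.8914) = 33.8 × 0.02828 = 0.9559 mm.

0.956 mm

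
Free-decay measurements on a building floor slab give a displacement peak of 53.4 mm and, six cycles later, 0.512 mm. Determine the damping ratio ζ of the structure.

Logarithmic decrement δ = (1/n)·ln(x₀/x_n) = (1/6)·ln(53.4/0.512) = (1/6)·ln(104.3) = 0.7745.
ζ = δ/√(4π² + δ²) = 0.7745/√(39.48 + 0.600) = 0.7745/6.331 = 0.1223.

0.122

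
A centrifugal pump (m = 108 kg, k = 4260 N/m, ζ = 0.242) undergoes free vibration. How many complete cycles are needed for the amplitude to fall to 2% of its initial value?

Logarithmic decrement δ = 2πζ/√(1 − ζ²) = 2π × 0.2420/√(1 − 0.0586) = 1.567.
x_n/x₀ = e^(−nδ) ≤ 0.02; take ln: n ≥ ln(1/0.02)/δ = 3.912/1.567 = 2.496.
So 3 complete cycles are required.

3 cycles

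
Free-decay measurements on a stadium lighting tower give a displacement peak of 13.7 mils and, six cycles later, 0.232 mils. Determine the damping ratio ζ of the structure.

0.108

Logarithmic decrement δ = (1/n)·ln(x₀/x_n) = (1/6)·ln(13.7/0.232) = (1/6)·ln(59.05) = 0.6797.
ζ = δ/√(4π² + δ²) = 0.6797/√(39.48 + 0.462) = 0.6797/6.320 = 0.1076.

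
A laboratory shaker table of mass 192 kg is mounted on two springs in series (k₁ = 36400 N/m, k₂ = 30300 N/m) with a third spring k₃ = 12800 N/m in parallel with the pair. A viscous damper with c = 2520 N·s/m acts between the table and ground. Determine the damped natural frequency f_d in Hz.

Series pair: k_s = k₁k₂/(k₁+k₂) = (36400)(30300)/(36400 + 30300) = 16540 N/m. In parallel with k₃: k_eq = 16540 + 12800 = 29340 N/m.
ω_n = √(k_eq/m) = √(29340/192) = 12.36 rad/s.
Critical damping c_c = 2√(k_eq·m) = 2√(29340 × 192) = 4747 N·s/m, so ζ = c/c_c = 2520/4747 = 0.5309.
ω_d = ω_n√(1 − ζ²) = 12.36 × √(1 − 0.282) = 10.47 rad/s.
f_d = ω_d/(2π) = 1.667 Hz.

1.67 Hz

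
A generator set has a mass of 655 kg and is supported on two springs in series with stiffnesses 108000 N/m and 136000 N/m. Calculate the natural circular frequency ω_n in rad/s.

9.59 rad/s

Series springs: 1/k_eq = 1/108000 + 1/136000 = 1.661×10^-5, so k_eq = 60200 N/m.
ω_n = √(k_eq/m) = √(60200/655) = √91.90 = 9.587 rad/s.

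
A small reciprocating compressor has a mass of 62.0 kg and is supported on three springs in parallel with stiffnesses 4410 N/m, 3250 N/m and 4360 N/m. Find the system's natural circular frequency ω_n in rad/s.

Parallel springs add: k_eq = 4410 + 3250 + 4360 = 12020 N/m.
ω_n = √(k_eq/m) = √(12020/62.0) = √193.9 = 13.92 rad/s.

13.9 rad/s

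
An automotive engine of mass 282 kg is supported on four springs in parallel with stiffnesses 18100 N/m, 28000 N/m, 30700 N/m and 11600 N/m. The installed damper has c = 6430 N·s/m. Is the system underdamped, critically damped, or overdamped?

underdamped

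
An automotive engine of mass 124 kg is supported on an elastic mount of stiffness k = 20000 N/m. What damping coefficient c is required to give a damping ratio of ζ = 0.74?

2330 N·s/m

c_c = 2√(k·m) = 2√(20000 × 124) = 3150 N·s/m.
c = ζ·c_c = 0.74 × 3150 = 2331 N·s/m.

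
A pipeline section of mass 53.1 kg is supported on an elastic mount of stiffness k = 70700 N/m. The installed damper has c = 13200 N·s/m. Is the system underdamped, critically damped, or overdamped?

c_c = 2√(k·m) = 3875 N·s/m; ζ = c/c_c = 13200/3875 = 3.41.
Since ζ > 1 the system is overdamped.

overdamped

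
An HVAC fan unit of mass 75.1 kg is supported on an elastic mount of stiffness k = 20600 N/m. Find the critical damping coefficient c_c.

2490 N·s/m

c_c = 2√(k·m) = 2√(20600 × 75.1) = 2 × 1244 = 2488 N·s/m.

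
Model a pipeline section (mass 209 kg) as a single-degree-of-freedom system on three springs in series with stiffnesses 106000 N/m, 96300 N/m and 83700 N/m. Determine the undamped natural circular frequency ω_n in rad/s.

Series springs: 1/k_eq = 1/106000 + 1/96300 + 1/83700 = 3.177×10^-5, so k_eq = 31480 N/m.
ω_n = √(k_eq/m) = √(31480/209) = √150.6 = 12.27 rad/s.

12.3 rad/s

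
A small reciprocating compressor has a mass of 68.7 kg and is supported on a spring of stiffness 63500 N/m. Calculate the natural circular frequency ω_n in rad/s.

ω_n = √(k/m) = √(63500/68.7) = √924.3 = 30.40 rad/s.

30.4 rad/s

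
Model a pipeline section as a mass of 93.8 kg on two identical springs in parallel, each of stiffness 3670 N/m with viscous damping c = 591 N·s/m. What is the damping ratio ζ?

Parallel springs add: k_eq = 2 × 3670 = 7340 N/m.
ω_n = √(k_eq/m) = √(7340/93.8) = 8.846 rad/s.
Critical damping c_c = 2√(k_eq·m) = 2√(7340 × 93.8) = 1660 N·s/m, so ζ = c/c_c = 591/1660 = 0.3561.

0.356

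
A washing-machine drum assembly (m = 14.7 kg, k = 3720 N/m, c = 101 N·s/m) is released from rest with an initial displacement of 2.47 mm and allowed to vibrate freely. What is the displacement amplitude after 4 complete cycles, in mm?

ζ = c/(2√(km)) = 101/(2√(3720 × 14.7)) = 101/467.7 = 0.2160.
Logarithmic decrement δ = 2πζ/√(1 − ζ²) = 2π × 0.2160/√(1 − 0.0466) = 1.390.
After n cycles, x_n/x₀ = e^(−nδ), so x_4 = 2.47 × e^(−4 × 1.390) = 2.47 × 0.003854 = 0.009519 mm.

0.00952 mm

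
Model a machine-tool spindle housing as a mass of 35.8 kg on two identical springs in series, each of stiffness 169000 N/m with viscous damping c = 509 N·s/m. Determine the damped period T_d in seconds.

Series springs: 1/k_eq = 2/169000, so k_eq = 169000/2 = 84500 N/m.
ω_n = √(k_eq/m) = √(84500/35.8) = 48.58 rad/s.
Critical damping c_c = 2√(k_eq·m) = 2√(84500 × 35.8) = 3479 N·s/m, so ζ = c/c_c = 509/3479 = 0.1463.
ω_d = ω_n√(1 − ζ²) = 48.58 × √(1 − 0.0214) = 48.06 rad/s.
T_d = 2π/ω_d = 0.1307 s.

0.131 s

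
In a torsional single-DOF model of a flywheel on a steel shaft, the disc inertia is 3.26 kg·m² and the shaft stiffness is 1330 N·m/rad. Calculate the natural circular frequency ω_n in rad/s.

ω_n = √(k_t/J) = √(1330/3.26) = √408.0 = 20.20 rad/s.

20.2 rad/s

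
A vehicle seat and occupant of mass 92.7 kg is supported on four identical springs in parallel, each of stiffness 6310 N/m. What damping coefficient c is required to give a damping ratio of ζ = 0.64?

Parallel springs add: k_eq = 4 × 6310 = 25240 N/m.
c_c = 2√(k_eq·m) = 2√(25240 × 92.7) = 3059 N·s/m.
c = ζ·c_c = 0.64 × 3059 = 1958 N·s/m.

1960 N·s/m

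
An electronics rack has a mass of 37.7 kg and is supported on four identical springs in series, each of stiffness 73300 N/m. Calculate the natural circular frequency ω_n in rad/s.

22.0 rad/s

Series springs: 1/k_eq = 4/73300, so k_eq = 73300/4 = 18320 N/m.
ω_n = √(k_eq/m) = √(18320/37.7) = √486.1 = 22.05 rad/s.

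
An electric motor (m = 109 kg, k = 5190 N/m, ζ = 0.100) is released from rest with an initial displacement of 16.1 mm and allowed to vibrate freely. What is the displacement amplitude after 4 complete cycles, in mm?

Logarithmic decrement δ = 2πζ/√(1 − ζ²) = 2π × 0.1000/√(1 − 0.0100) = 0.6315.
After n cycles, x_n/x₀ = e^(−nδ), so x_4 = 16.1 × e^(−4 × 0.6315) = 16.1 × 0.07998 = 1.288 mm.

1.29 mm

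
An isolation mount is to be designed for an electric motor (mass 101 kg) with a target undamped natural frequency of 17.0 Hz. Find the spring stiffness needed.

1150000 N/m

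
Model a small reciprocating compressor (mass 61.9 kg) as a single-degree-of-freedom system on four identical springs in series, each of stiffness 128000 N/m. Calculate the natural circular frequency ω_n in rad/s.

22.7 rad/s

Series springs: 1/k_eq = 4/128000, so k_eq = 128000/4 = 32000 N/m.
ω_n = √(k_eq/m) = √(32000/61.9) = √517.0 = 22.74 rad/s.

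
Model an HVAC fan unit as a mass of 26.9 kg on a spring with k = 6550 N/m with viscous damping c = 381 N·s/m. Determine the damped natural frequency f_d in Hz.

ω_n = √(k/m) = √(6550/26.9) = 15.60 rad/s.
Critical damping c_c = 2√(k·m) = 2√(6550 × 26.9) = 839.5 N·s/m, so ζ = c/c_c = 381/839.5 = 0.4538.
ω_d = ω_n√(1 − ζ²) = 15.60 × √(1 − 0.206) = 13.90 rad/s.
f_d = ω_d/(2π) = 2.213 Hz.

2.21 Hz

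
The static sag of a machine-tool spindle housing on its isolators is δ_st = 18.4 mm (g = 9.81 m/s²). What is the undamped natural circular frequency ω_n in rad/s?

23.1 rad/s

ω_n = √(g/δ_st) = √(9.81/0.0184) = √533.2 = 23.09 rad/s.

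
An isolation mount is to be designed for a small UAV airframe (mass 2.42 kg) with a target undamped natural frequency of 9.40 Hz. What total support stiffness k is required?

ω_n = 2πf_n = 2π × 9.40 = 59.06 rad/s.
k = m·ω_n² = 2.42 × 59.06² = 2.42 × 3488 = 8442 N/m.

8440 N/m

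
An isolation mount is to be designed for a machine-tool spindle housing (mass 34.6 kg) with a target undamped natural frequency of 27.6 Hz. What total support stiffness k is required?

1040000 N/m

ω_n = 2πf_n = 2π × 27.6 = 173.4 rad/s.
k = m·ω_n² = 34.6 × 173.4² = 34.6 × 30070 = 1041000 N/m.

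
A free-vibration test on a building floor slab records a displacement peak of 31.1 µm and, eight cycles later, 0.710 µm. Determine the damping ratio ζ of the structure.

0.0750

Logarithmic decrement δ = (1/n)·ln(x₀/x_n) = (1/8)·ln(31.1/0.710) = (1/8)·ln(43.80) = 0.4725.
ζ = δ/√(4π² + δ²) = 0.4725/√(39.48 + 0.223) = 0.4725/6.301 = 0.07498.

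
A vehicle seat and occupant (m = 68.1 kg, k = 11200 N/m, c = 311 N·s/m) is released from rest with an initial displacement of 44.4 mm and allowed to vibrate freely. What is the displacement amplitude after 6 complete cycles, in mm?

0.0484 mm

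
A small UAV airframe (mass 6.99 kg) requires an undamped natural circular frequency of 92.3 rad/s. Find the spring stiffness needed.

k = m·ω_n² = 6.99 × 92.30² = 6.99 × 8519 = 59550 N/m.

59500 N/m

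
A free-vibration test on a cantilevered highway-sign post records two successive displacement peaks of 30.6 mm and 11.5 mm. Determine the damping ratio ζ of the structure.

Logarithmic decrement δ = (1/n)·ln(x₀/x_n) = (1/1)·ln(30.6/11.5) = (1/1)·ln(2.661) = 0.9787.
ζ = δ/√(4π² + δ²) = 0.9787/√(39.48 + 0.958) = 0.9787/6.359 = 0.1539.

0.154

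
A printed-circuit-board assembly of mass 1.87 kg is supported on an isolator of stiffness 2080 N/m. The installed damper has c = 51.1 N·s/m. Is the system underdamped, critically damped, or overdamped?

c_c = 2√(k·m) = 124.7 N·s/m; ζ = c/c_c = 51.1/124.7 = 0.410.
Since ζ < 1 the system is underdamped.

underdamped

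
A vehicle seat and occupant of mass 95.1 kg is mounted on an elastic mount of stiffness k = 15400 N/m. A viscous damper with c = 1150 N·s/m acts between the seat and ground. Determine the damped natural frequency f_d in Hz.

ω_n = √(k/m) = √(15400/95.1) = 12.73 rad/s.
Critical damping c_c = 2√(k·m) = 2√(15400 × 95.1) = 2420 N·s/m, so ζ = c/c_c = 1150/2420 = 0.4751.
ω_d = ω_n√(1 − ζ²) = 12.73 × √(1 − 0.226) = 11.20 rad/s.
f_d = ω_d/(2π) = 1.782 Hz.

1.78 Hz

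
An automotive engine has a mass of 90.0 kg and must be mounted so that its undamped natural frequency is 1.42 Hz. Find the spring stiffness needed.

7160 N/m

ω_n = 2πf_n = 2π × 1.42 = 8.922 rad/s.
k = m·ω_n² = 90.0 × 8.922² = 90.0 × 79.60 = 7164 N/m.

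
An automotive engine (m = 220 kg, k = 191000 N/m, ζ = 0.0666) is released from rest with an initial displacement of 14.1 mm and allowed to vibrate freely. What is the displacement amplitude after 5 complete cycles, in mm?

1.73 mm

Logarithmic decrement δ = 2πζ/√(1 − ζ²) = 2π × 0.06660/√(1 − 0.00444) = 0.4194.
After n cycles, x_n/x₀ = e^(−nδ), so x_5 = 14.1 × e^(−5 × 0.4194) = 14.1 × 0.1228 = 1.732 mm.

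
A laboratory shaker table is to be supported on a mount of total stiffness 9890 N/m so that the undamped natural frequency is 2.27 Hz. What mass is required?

48.6 kg

ω_n = 2πf_n = 2π × 2.27 = 14.26 rad/s.
m = k/ω_n² = 9890/14.26² = 9890/203.4 = 48.62 kg.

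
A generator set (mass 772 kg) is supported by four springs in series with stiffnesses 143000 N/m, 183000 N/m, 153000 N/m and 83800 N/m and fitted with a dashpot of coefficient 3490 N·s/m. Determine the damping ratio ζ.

0.349

Series springs: 1/k_eq = 1/143000 + 1/183000 + 1/153000 + 1/83800 = 3.093×10^-5, so k_eq = 32330 N/m.
ω_n = √(k_eq/m) = √(32330/772) = 6.472 rad/s.
Critical damping c_c = 2√(k_eq·m) = 2√(32330 × 772) = 9992 N·s/m, so ζ = c/c_c = 3490/9992 = 0.3493.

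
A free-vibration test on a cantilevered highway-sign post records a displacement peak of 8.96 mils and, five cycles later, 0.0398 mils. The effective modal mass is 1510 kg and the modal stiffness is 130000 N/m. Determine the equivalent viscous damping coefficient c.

4760 N·s/m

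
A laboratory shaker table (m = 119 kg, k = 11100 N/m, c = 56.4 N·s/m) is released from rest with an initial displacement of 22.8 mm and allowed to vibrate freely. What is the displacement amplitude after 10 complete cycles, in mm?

4.88 mm

ζ = c/(2√(km)) = 56.4/(2√(11100 × 119)) = 56.4/2299 = 0.02454.
Logarithmic decrement δ = 2πζ/√(1 − ζ²) = 2π × 0.02454/√(1 − 0.000602) = 0.1542.
After n cycles, x_n/x₀ = e^(−nδ), so x_10 = 22.8 × e^(−10 × 0.1542) = 22.8 × 0.2139 = 4.877 mm.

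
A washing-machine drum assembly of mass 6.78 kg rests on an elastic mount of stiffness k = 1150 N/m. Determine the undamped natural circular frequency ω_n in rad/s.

13.0 rad/s

ω_n = √(k/m) = √(1150/6.78) = √169.6 = 13.02 rad/s.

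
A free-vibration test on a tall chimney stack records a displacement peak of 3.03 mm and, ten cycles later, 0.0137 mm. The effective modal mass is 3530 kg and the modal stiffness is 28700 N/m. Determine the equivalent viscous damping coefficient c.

Logarithmic decrement δ = (1/n)·ln(x₀/x_n) = (1/10)·ln(3.03/0.0137) = (1/10)·ln(221.2) = 0.5399.
ζ = δ/√(4π² + δ²) = 0.5399/√(39.48 + 0.291) = 0.5399/6.306 = 0.08561.
c = ζ · 2√(km) = 0.08561 × 2√(28700 × 3530) = 0.08561 × 20130 = 1723 N·s/m.

1720 N·s/m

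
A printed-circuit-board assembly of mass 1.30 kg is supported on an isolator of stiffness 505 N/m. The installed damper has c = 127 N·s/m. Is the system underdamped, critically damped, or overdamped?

overdamped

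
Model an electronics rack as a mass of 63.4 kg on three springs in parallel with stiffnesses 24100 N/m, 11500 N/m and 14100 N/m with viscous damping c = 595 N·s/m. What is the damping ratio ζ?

0.168

Parallel springs add: k_eq = 24100 + 11500 + 14100 = 49700 N/m.
ω_n = √(k_eq/m) = √(49700/63.4) = 28.00 rad/s.
Critical damping c_c = 2√(k_eq·m) = 2√(49700 × 63.4) = 3550 N·s/m, so ζ = c/c_c = 595/3550 = 0.1676.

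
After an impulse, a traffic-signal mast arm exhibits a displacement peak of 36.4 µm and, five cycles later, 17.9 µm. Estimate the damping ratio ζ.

0.0226

Logarithmic decrement δ = (1/n)·ln(x₀/x_n) = (1/5)·ln(36.4/17.9) = (1/5)·ln(2.034) = 0.1420.
ζ = δ/√(4π² + δ²) = 0.1420/√(39.48 + 0.0202) = 0.1420/6.285 = 0.02259.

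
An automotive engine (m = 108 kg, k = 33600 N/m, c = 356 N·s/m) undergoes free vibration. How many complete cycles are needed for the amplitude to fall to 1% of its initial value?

ζ = c/(2√(km)) = 356/(2√(33600 × 108)) = 356/3810 = 0.09344.
Logarithmic decrement δ = 2πζ/√(1 − ζ²) = 2π × 0.09344/√(1 − 0.00873) = 0.5897.
x_n/x₀ = e^(−nδ) ≤ 0.01; take ln: n ≥ ln(1/0.01)/δ = 4.605/0.5897 = 7.809.
So 8 complete cycles are required.

8 cycles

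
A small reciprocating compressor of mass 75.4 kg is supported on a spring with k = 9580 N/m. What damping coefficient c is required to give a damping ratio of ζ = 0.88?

1500 N·s/m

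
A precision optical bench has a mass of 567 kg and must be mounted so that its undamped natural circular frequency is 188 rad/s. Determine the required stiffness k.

20000000 N/m

k = m·ω_n² = 567 × 188.0² = 567 × 35340 = 20040000 N/m.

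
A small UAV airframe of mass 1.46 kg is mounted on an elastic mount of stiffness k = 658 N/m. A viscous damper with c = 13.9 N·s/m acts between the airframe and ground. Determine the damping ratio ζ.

0.224

ω_n = √(k/m) = √(658.0/1.46) = 21.23 rad/s.
Critical damping c_c = 2√(k·m) = 2√(658.0 × 1.46) = 61.99 N·s/m, so ζ = c/c_c = 13.9/61.99 = 0.2242.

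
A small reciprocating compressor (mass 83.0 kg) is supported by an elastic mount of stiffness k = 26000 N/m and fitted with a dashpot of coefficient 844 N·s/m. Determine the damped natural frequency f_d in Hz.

2.70 Hz

ω_n = √(k/m) = √(26000/83.0) = 17.70 rad/s.
Critical damping c_c = 2√(k·m) = 2√(26000 × 83.0) = 2938 N·s/m, so ζ = c/c_c = 844/2938 = 0.2873.
ω_d = ω_n√(1 − ζ²) = 17.70 × √(1 − 0.0825) = 16.95 rad/s.
f_d = ω_d/(2π) = 2.698 Hz.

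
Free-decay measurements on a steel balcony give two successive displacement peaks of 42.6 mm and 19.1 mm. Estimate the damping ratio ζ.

Logarithmic decrement δ = (1/n)·ln(x₀/x_n) = (1/1)·ln(42.6/19.1) = (1/1)·ln(2.230) = 0.8022.
ζ = δ/√(4π² + δ²) = 0.8022/√(39.48 + 0.643) = 0.8022/6.334 = 0.1266.

0.127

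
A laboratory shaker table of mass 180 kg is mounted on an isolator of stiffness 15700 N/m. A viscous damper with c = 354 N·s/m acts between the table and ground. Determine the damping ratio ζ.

ω_n = √(k/m) = √(15700/180) = 9.339 rad/s.
Critical damping c_c = 2√(k·m) = 2√(15700 × 180) = 3362 N·s/m, so ζ = c/c_c = 354/3362 = 0.1053.

0.105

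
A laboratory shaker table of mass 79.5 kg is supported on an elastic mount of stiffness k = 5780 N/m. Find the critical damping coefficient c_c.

c_c = 2√(k·m) = 2√(5780 × 79.5) = 2 × 677.9 = 1356 N·s/m.

1360 N·s/m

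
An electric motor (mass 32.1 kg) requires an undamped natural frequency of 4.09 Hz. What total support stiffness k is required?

21200 N/m

ω_n = 2πf_n = 2π × 4.09 = 25.70 rad/s.
k = m·ω_n² = 32.1 × 25.70² = 32.1 × 660.4 = 21200 N/m.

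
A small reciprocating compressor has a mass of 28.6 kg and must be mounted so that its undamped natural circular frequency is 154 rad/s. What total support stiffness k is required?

k = m·ω_n² = 28.6 × 154.0² = 28.6 × 23720 = 678300 N/m.

678000 N/m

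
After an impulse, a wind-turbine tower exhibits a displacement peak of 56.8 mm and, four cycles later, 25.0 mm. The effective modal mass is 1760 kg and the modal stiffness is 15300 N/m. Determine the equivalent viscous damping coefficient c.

339 N·s/m

Logarithmic decrement δ = (1/n)·ln(x₀/x_n) = (1/4)·ln(56.8/25.0) = (1/4)·ln(2.272) = 0.2052.
ζ = δ/√(4π² + δ²) = 0.2052/√(39.48 + 0.0421) = 0.2052/6.287 = 0.03264.
c = ζ · 2√(km) = 0.03264 × 2√(15300 × 1760) = 0.03264 × 10380 = 338.7 N·s/m.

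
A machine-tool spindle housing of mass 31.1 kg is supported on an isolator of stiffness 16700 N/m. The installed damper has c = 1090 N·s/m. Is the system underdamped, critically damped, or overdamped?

c_c = 2√(k·m) = 1441 N·s/m; ζ = c/c_c = 1090/1441 = 0.756.
Since ζ < 1 the system is underdamped.

underdamped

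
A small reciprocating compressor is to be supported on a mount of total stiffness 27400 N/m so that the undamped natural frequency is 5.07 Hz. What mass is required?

ω_n = 2πf_n = 2π × 5.07 = 31.86 rad/s.
m = k/ω_n² = 27400/31.86² = 27400/1015 = 27.00 kg.

27.0 kg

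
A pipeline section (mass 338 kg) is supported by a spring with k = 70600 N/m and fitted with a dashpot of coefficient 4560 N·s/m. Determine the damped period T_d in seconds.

0.492 s

ω_n = √(k/m) = √(70600/338) = 14.45 rad/s.
Critical damping c_c = 2√(k·m) = 2√(70600 × 338) = 9770 N·s/m, so ζ = c/c_c = 4560/9770 = 0.4667.
ω_d = ω_n√(1 − ζ²) = 14.45 × √(1 − 0.218) = 12.78 rad/s.
T_d = 2π/ω_d = 0.4916 s.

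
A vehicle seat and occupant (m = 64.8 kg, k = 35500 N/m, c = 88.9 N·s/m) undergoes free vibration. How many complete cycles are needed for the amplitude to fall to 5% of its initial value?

ζ = c/(2√(km)) = 88.9/(2√(35500 × 64.8)) = 88.9/3033 = 0.02931.
Logarithmic decrement δ = 2πζ/√(1 − ζ²) = 2π × 0.02931/√(1 − 0.000859) = 0.1842.
x_n/x₀ = e^(−nδ) ≤ 0.05; take ln: n ≥ ln(1/0.05)/δ = 2.996/0.1842 = 16.26.
So 17 complete cycles are required.

17 cycles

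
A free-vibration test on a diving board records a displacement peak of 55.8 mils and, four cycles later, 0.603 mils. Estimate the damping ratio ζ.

Logarithmic decrement δ = (1/n)·ln(x₀/x_n) = (1/4)·ln(55.8/0.603) = (1/4)·ln(92.54) = 1.132.
ζ = δ/√(4π² + δ²) = 1.132/√(39.48 + 1.28) = 1.132/6.384 = 0.1773.

0.177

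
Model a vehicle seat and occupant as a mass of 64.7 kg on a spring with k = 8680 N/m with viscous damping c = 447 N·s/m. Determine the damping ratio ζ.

ω_n = √(k/m) = √(8680/64.7) = 11.58 rad/s.
Critical damping c_c = 2√(k·m) = 2√(8680 × 64.7) = 1499 N·s/m, so ζ = c/c_c = 447/1499 = 0.2982.

0.298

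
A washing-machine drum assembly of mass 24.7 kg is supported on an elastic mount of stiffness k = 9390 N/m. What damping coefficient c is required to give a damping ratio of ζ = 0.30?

c_c = 2√(k·m) = 2√(9390 × 24.7) = 963.2 N·s/m.
c = ζ·c_c = 0.30 × 963.2 = 289.0 N·s/m.

289 N·s/m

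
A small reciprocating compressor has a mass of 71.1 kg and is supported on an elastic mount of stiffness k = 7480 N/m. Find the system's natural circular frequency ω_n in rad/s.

ω_n = √(k/m) = √(7480/71.1) = √105.2 = 10.26 rad/s.

10.3 rad/s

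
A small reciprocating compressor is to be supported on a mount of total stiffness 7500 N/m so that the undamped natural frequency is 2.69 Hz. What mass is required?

ω_n = 2πf_n = 2π × 2.69 = 16.90 rad/s.
m = k/ω_n² = 7500/16.90² = 7500/285.7 = 26.25 kg.

26.3 kg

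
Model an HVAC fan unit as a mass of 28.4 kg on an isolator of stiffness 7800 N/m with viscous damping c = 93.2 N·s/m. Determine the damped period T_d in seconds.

ω_n = √(k/m) = √(7800/28.4) = 16.57 rad/s.
Critical damping c_c = 2√(k·m) = 2√(7800 × 28.4) = 941.3 N·s/m, so ζ = c/c_c = 93.2/941.3 = 0.09901.
ω_d = ω_n√(1 − ζ²) = 16.57 × √(1 − 0.00980) = 16.49 rad/s.
T_d = 2π/ω_d = 0.3810 s.

0.381 s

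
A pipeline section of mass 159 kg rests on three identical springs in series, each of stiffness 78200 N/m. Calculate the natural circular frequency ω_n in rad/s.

Series springs: 1/k_eq = 3/78200, so k_eq = 78200/3 = 26070 N/m.
ω_n = √(k_eq/m) = √(26070/159) = √163.9 = 12.80 rad/s.

12.8 rad/s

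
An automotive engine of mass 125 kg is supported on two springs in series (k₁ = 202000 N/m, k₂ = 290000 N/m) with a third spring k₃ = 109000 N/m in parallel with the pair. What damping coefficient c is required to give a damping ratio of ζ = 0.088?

Series pair: k_s = k₁k₂/(k₁+k₂) = (202000)(290000)/(202000 + 290000) = 119100 N/m. In parallel with k₃: k_eq = 119100 + 109000 = 228100 N/m.
c_c = 2√(k_eq·m) = 2√(228100 × 125) = 10680 N·s/m.
c = ζ·c_c = 0.088 × 10680 = 939.7 N·s/m.

940 N·s/m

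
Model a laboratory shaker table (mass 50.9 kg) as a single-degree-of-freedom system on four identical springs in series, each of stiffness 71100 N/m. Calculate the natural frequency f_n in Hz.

Series springs: 1/k_eq = 4/71100, so k_eq = 71100/4 = 17780 N/m.
ω_n = √(k_eq/m) = √(17780/50.9) = √349.2 = 18.69 rad/s.
f_n = ω_n/(2π) = 18.69/6.283 = 2.974 Hz.

2.97 Hz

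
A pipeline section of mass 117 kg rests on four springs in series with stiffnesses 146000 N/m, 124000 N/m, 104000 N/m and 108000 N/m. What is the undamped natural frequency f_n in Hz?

2.53 Hz

Series springs: 1/k_eq = 1/146000 + 1/124000 + 1/104000 + 1/108000 = 3.379×10^-5, so k_eq = 29600 N/m.
ω_n = √(k_eq/m) = √(29600/117) = √253.0 = 15.90 rad/s.
f_n = ω_n/(2π) = 15.90/6.283 = 2.531 Hz.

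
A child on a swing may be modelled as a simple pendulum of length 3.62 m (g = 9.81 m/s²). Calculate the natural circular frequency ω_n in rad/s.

1.65 rad/s

For a simple pendulum ω_n = √(g/L) = √(9.81/3.62) = √2.710 = 1.646 rad/s.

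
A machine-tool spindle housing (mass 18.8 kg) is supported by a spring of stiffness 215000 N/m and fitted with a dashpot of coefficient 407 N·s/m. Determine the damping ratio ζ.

0.101

ω_n = √(k/m) = √(215000/18.8) = 106.9 rad/s.
Critical damping c_c = 2√(k·m) = 2√(215000 × 18.8) = 4021 N·s/m, so ζ = c/c_c = 407/4021 = 0.1012.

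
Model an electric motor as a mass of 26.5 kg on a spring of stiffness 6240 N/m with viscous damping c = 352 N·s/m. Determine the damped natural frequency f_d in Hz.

2.20 Hz

ω_n = √(k/m) = √(6240/26.5) = 15.35 rad/s.
Critical damping c_c = 2√(k·m) = 2√(6240 × 26.5) = 813.3 N·s/m, so ζ = c/c_c = 352/813.3 = 0.4328.
ω_d = ω_n√(1 − ζ²) = 15.35 × √(1 − 0.187) = 13.83 rad/s.
f_d = ω_d/(2π) = 2.202 Hz.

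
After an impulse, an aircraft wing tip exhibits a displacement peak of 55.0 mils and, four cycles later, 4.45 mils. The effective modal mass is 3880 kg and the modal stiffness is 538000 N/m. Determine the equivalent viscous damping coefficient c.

Logarithmic decrement δ = (1/n)·ln(x₀/x_n) = (1/4)·ln(55.0/4.45) = (1/4)·ln(12.36) = 0.6286.
ζ = δ/√(4π² + δ²) = 0.6286/√(39.48 + 0.395) = 0.6286/6.315 = 0.09955.
c = ζ · 2√(km) = 0.09955 × 2√(538000 × 3880) = 0.09955 × 91380 = 9096 N·s/m.

9100 N·s/m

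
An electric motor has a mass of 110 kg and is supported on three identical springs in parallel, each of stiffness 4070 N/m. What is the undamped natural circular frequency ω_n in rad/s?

10.5 rad/s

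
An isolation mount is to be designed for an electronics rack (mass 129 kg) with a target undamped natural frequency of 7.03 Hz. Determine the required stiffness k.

ω_n = 2πf_n = 2π × 7.03 = 44.17 rad/s.
k = m·ω_n² = 129 × 44.17² = 129 × 1951 = 251700 N/m.

252000 N/m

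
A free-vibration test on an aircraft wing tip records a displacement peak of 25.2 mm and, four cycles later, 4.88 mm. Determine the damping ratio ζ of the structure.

0.0652

Logarithmic decrement δ = (1/n)·ln(x₀/x_n) = (1/4)·ln(25.2/4.88) = (1/4)·ln(5.164) = 0.4104.
ζ = δ/√(4π² + δ²) = 0.4104/√(39.48 + 0.168) = 0.4104/6.297 = 0.06518.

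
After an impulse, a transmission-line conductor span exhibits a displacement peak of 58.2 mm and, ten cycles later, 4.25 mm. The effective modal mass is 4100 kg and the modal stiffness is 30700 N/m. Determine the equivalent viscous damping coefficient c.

Logarithmic decrement δ = (1/n)·ln(x₀/x_n) = (1/10)·ln(58.2/4.25) = (1/10)·ln(13.69) = 0.2617.
ζ = δ/√(4π² + δ²) = 0.2617/√(39.48 + 0.0685) = 0.2617/6.289 = 0.04161.
c = ζ · 2√(km) = 0.04161 × 2√(30700 × 4100) = 0.04161 × 22440 = 933.8 N·s/m.

934 N·s/m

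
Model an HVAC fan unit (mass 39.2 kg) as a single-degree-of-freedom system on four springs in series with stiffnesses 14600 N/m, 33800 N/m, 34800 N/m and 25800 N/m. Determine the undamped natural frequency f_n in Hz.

1.98 Hz

Series springs: 1/k_eq = 1/14600 + 1/33800 + 1/34800 + 1/25800 = 0.0001656, so k_eq = 6040 N/m.
ω_n = √(k_eq/m) = √(6040/39.2) = √154.1 = 12.41 rad/s.
f_n = ω_n/(2π) = 12.41/6.283 = 1.976 Hz.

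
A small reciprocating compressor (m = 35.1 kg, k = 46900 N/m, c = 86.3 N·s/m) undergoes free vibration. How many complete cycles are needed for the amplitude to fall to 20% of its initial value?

8 cycles

ζ = c/(2√(km)) = 86.3/(2√(46900 × 35.1)) = 86.3/2566 = 0.03363.
Logarithmic decrement δ = 2πζ/√(1 − ζ²) = 2π × 0.03363/√(1 − 0.00113) = 0.2114.
x_n/x₀ = e^(−nδ) ≤ 0.2; take ln: n ≥ ln(1/0.2)/δ = 1.609/0.2114 = 7.612.
So 8 complete cycles are required.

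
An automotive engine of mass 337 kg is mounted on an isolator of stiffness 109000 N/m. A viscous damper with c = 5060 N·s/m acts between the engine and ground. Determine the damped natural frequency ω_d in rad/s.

ω_n = √(k/m) = √(109000/337) = 17.98 rad/s.
Critical damping c_c = 2√(k·m) = 2√(109000 × 337) = 12120 N·s/m, so ζ = c/c_c = 5060/12120 = 0.4174.
ω_d = ω_n√(1 − ζ²) = 17.98 × √(1 − 0.174) = 16.34 rad/s.

16.3 rad/s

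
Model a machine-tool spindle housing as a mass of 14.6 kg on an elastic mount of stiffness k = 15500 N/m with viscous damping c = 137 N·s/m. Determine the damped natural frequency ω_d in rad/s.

32.2 rad/s

ω_n = √(k/m) = √(15500/14.6) = 32.58 rad/s.
Critical damping c_c = 2√(k·m) = 2√(15500 × 14.6) = 951.4 N·s/m, so ζ = c/c_c = 137/951.4 = 0.1440.
ω_d = ω_n√(1 − ζ²) = 32.58 × √(1 − 0.0207) = 32.24 rad/s.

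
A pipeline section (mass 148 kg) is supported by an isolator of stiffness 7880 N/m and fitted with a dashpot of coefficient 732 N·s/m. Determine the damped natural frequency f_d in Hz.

ω_n = √(k/m) = √(7880/148) = 7.297 rad/s.
Critical damping c_c = 2√(k·m) = 2√(7880 × 148) = 2160 N·s/m, so ζ = c/c_c = 732/2160 = 0.3389.
ω_d = ω_n√(1 − ζ²) = 7.297 × √(1 − 0.115) = 6.865 rad/s.
f_d = ω_d/(2π) = 1.093 Hz.

1.09 Hz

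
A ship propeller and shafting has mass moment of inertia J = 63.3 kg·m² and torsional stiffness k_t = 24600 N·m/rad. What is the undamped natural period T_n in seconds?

ω_n = √(k_t/J) = √(24600/63.3) = √388.6 = 19.71 rad/s.
T_n = 2π/ω_n = 6.283/19.71 = 0.3187 s.

0.319 s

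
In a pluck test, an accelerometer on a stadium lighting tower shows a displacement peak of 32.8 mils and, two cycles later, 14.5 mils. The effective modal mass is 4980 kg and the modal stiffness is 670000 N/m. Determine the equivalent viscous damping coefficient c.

7490 N·s/m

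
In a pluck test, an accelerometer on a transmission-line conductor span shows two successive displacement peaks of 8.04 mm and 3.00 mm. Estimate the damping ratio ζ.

0.155

Logarithmic decrement δ = (1/n)·ln(x₀/x_n) = (1/1)·ln(8.04/3.00) = (1/1)·ln(2.680) = 0.9858.
ζ = δ/√(4π² + δ²) = 0.9858/√(39.48 + 0.972) = 0.9858/6.360 = 0.1550.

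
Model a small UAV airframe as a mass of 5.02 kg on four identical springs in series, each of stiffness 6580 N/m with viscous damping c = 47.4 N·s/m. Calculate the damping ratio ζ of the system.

0.261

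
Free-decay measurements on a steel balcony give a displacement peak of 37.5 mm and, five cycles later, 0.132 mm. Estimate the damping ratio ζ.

0.177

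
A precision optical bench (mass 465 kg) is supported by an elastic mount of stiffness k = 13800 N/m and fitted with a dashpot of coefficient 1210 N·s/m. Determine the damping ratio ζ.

0.239

ω_n = √(k/m) = √(13800/465) = 5.448 rad/s.
Critical damping c_c = 2√(k·m) = 2√(13800 × 465) = 5066 N·s/m, so ζ = c/c_c = 1210/5066 = 0.2388.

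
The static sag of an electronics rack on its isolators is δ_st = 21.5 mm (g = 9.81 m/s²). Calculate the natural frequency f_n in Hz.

ω_n = √(g/δ_st) = √(9.81/0.0215) = √456.3 = 21.36 rad/s.
f_n = ω_n/(2π) = 21.36/6.283 = 3.400 Hz.

3.40 Hz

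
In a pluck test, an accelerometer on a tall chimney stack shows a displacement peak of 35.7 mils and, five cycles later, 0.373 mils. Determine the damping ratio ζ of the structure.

Logarithmic decrement δ = (1/n)·ln(x₀/x_n) = (1/5)·ln(35.7/0.373) = (1/5)·ln(95.71) = 0.9123.
ζ = δ/√(4π² + δ²) = 0.9123/√(39.48 + 0.832) = 0.9123/6.349 = 0.1437.

0.144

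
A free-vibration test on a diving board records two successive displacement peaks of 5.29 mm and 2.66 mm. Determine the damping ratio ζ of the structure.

0.109

Logarithmic decrement δ = (1/n)·ln(x₀/x_n) = (1/1)·ln(5.29/2.66) = (1/1)·ln(1.989) = 0.6875.
ζ = δ/√(4π² + δ²) = 0.6875/√(39.48 + 0.473) = 0.6875/6.321 = 0.1088.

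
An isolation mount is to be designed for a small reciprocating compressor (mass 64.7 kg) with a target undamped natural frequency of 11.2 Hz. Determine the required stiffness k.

320000 N/m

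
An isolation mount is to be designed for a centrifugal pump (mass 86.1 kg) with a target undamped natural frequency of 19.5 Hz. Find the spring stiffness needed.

ω_n = 2πf_n = 2π × 19.5 = 122.5 rad/s.
k = m·ω_n² = 86.1 × 122.5² = 86.1 × 15010 = 1293000 N/m.

1290000 N/m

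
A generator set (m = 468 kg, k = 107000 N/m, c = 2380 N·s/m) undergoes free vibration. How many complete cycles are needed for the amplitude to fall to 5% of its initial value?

ζ = c/(2√(km)) = 2380/(2√(107000 × 468)) = 2380/14150 = 0.1682.
Logarithmic decrement δ = 2πζ/√(1 − ζ²) = 2π × 0.1682/√(1 − 0.0283) = 1.072.
x_n/x₀ = e^(−nδ) ≤ 0.05; take ln: n ≥ ln(1/0.05)/δ = 2.996/1.072 = 2.795.
So 3 complete cycles are required.

3 cycles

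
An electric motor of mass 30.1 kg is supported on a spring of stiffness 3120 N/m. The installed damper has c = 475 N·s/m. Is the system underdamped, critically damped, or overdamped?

underdamped

c_c = 2√(k·m) = 612.9 N·s/m; ζ = c/c_c = 475/612.9 = 0.775.
Since ζ < 1 the system is underdamped.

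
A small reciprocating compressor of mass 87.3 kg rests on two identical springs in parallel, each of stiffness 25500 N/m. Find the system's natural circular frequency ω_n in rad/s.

24.2 rad/s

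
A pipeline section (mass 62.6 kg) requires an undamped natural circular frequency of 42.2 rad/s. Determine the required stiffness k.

k = m·ω_n² = 62.6 × 42.20² = 62.6 × 1781 = 111500 N/m.

111000 N/m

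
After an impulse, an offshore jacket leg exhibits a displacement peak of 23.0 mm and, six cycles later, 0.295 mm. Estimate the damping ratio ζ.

0.115

Logarithmic decrement δ = (1/n)·ln(x₀/x_n) = (1/6)·ln(23.0/0.295) = (1/6)·ln(77.97) = 0.7260.
ζ = δ/√(4π² + δ²) = 0.7260/√(39.48 + 0.527) = 0.7260/6.325 = 0.1148.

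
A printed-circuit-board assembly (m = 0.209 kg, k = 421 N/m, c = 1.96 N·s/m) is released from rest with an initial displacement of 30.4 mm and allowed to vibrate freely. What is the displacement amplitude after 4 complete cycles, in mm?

2.17 mm

ζ = c/(2√(km)) = 1.96/(2√(421 × 0.209)) = 1.96/18.76 = 0.1045.
Logarithmic decrement δ = 2πζ/√(1 − ζ²) = 2π × 0.1045/√(1 − 0.0109) = 0.6600.
After n cycles, x_n/x₀ = e^(−nδ), so x_4 = 30.4 × e^(−4 × 0.6600) = 30.4 × 0.07135 = 2.169 mm.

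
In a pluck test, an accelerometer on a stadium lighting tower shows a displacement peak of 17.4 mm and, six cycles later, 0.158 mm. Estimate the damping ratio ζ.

Logarithmic decrement δ = (1/n)·ln(x₀/x_n) = (1/6)·ln(17.4/0.158) = (1/6)·ln(110.1) = 0.7836.
ζ = δ/√(4π² + δ²) = 0.7836/√(39.48 + 0.614) = 0.7836/6.332 = 0.1238.

0.124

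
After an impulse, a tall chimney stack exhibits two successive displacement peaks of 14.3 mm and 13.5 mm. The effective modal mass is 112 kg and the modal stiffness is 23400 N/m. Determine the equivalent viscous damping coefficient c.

29.7 N·s/m

Logarithmic decrement δ = (1/n)·ln(x₀/x_n) = (1/1)·ln(14.3/13.5) = (1/1)·ln(1.059) = 0.05757.
ζ = δ/√(4π² + δ²) = 0.05757/√(39.48 + 0.00331) = 0.05757/6.283 = 0.009162.
c = ζ · 2√(km) = 0.009162 × 2√(23400 × 112) = 0.009162 × 3238 = 29.66 N·s/m.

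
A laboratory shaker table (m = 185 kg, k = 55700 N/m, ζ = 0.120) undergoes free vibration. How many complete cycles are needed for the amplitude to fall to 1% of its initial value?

7 cycles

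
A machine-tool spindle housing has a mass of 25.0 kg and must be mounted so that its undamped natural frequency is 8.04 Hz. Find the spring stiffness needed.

ω_n = 2πf_n = 2π × 8.04 = 50.52 rad/s.
k = m·ω_n² = 25.0 × 50.52² = 25.0 × 2552 = 63800 N/m.

63800 N/m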